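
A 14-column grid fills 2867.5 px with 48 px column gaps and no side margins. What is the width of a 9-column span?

1826.25 px

14 columns + 13 column gaps: 14c + 13·48 = 2867.5.
14c = 2867.5 − 624 = 2243.5, so c = 160.25 px.
9-column span = 9·160.25 + 8·48 = 1826.25 px.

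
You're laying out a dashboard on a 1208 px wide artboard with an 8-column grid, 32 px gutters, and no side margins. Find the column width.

1208 − 7·32 = 984; ÷8 gives c = 123 px.

123 px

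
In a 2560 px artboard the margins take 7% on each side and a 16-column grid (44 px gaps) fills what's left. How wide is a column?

96.35 px

Each margin = 7% of 2560 = 179.2 px; content = 2560 − 2·179.2 = 2201.6 px.
16 columns + 15 gaps: 16c + 15·44 = 2201.6.
16c = 2201.6 − 660 = 1541.6, so c = 96.35 px.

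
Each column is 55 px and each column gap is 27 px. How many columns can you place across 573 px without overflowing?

Each extra column adds 55 + 27 = 82 px.
(573 + 27) / 82 = 7.32, so 7 columns fit.

7 columns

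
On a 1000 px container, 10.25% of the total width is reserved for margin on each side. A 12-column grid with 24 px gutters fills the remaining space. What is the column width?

Margins: 10.25% × 1000 = 102.5 px each, so content = 1000 − 205 = 795 px.
795 − 11·24 = 531; ÷12 gives c = 44.25 px.

44.25 px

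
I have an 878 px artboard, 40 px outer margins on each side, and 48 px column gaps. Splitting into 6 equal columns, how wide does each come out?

Inside the margins: 878 − 80 = 798 px.
6c + 5·48 = 798 → 6c = 558 → c = 93 px.

93 px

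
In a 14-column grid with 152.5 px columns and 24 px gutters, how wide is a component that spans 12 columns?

12-column span = 12·152.5 + 11·24 = 2094 px.

2094 px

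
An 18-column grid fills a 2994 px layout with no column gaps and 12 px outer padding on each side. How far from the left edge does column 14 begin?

2157 px

Subtract both margins: 2994 − 2·12 = 2970 px.
18c = 2970 → c = 165 px.
Column 14 starts at margin + 13·(column + gutter) = 12 + 13·165 = 2157 px.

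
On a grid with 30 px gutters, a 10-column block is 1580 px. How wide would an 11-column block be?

1741 px

1580 − 9·30 = 1310; ÷10 gives c = 131 px.
Span of 11: 11·131 + 10·30 = 1441 + 300 = 1741 px.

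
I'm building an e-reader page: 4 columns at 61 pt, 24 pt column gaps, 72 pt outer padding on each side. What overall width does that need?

460 pt

Adding margins, columns and gutters: 144 + 244 + 72 = 460 pt.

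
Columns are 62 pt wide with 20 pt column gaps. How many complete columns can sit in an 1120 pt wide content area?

k columns need k·62 + (k−1)·20 = k·82 − 20.
k·82 − 20 ≤ 1120 → k ≤ 1140 / 82 ≈ 13.90, so k = 13.

13 columns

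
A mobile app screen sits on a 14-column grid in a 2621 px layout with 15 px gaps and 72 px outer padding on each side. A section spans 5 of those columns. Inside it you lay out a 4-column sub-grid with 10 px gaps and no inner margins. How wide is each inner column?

Inside the margins: 2621 − 144 = 2477 px.
Subtracting 13 gaps of 15 leaves 2282 for 14 columns, so c = 163 px.
Span of 5: 5·163 + 4·15 = 815 + 60 = 875 px.
4 columns + 3 gaps: 4d + 3·10 = 875.
4d = 875 − 30 = 845, so d = 211.25 px.

211.25 px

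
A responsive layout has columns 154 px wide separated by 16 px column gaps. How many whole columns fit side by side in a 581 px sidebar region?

Each extra column adds 154 + 16 = 170 px.
(581 + 16) / 170 = 3.51, so 3 columns fit.

3 columns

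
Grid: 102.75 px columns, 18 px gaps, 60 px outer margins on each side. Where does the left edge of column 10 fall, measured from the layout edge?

Column 10 starts at margin + 9·(column + gutter) = 60 + 9·120.75 = 1146.75 px.

1146.75 px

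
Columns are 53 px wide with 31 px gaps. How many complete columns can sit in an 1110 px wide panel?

Each extra column adds 53 + 31 = 84 px.
(1110 + 31) / 84 = 13.58, so 13 columns fit.

13 columns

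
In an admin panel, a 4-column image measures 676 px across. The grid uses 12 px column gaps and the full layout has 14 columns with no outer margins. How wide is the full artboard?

2396 px

Subtracting 3 column gaps of 12 leaves 640 for 4 columns, so c = 160 px.
Summing: 2240 + 156 = 2396 px.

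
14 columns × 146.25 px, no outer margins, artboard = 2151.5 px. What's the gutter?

8 px

Columns use 2047.5 px, leaving 104 px across 13 gutters = 8 px each.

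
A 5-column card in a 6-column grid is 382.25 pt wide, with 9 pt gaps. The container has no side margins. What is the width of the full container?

5 columns + 4 gaps: 5c + 4·9 = 382.25.
5c = 382.25 − 36 = 346.25, so c = 69.25 pt.
Total width: 6·69.25 + 5·9 = 460.5 pt.

460.5 pt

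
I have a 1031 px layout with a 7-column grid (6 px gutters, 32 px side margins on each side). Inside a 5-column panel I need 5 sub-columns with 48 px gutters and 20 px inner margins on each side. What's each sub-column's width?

91.4 px

Subtract both margins: 1031 − 2·32 = 967 px.
7c + 6·6 = 967 → 7c = 931 → c = 133 px.
5-column span = 5·133 + 4·6 = 689 px.
Inner content = 689 − 2·20 = 649 px.
Subtracting 4 gutters of 48 leaves 457 for 5 columns, so d = 91.4 px.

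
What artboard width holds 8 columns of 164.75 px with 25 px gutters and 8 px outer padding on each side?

Total width: 2·8 + 8·164.75 + 7·25 = 1509 px.

1509 px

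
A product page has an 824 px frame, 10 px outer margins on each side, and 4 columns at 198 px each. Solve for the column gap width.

4 px

Subtract both margins: 824 − 2·10 = 804 px.
4·198 + 3g = 804 → 3g = 12 → g = 4 px.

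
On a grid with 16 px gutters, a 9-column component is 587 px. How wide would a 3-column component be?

9c + 8·16 = 587 → 9c = 459 → c = 51 px.
3 columns plus 2 gutters: 153 + 32 = 185 px.

185 px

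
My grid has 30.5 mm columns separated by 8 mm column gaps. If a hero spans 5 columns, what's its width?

5 columns plus 4 column gaps: 152.5 + 32 = 184.5 mm.

184.5 mm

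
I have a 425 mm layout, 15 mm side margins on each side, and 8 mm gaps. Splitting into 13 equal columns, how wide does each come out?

23 mm

Subtract both margins: 425 − 2·15 = 395 mm.
Subtracting 12 gaps of 8 leaves 299 for 13 columns, so c = 23 mm.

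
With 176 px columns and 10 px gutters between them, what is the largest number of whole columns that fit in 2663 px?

14 columns

14 columns: 14·176 + 13·10 = 2594 px ≤ 2663.
15 columns: 2780 px > 2663. So 14.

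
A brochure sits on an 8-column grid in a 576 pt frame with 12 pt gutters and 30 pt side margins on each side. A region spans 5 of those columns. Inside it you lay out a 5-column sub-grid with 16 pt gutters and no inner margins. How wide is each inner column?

50.8 pt

Subtract both margins: 576 − 2·30 = 516 pt.
Subtracting 7 gutters of 12 leaves 432 for 8 columns, so c = 54 pt.
Span of 5: 5·54 + 4·12 = 270 + 48 = 318 pt.
318 − 4·16 = 254; ÷5 gives d = 50.8 pt.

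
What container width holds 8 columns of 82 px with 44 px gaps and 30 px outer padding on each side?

Adding margins, columns and gutters: 60 + 656 + 308 = 1024 px.

1024 px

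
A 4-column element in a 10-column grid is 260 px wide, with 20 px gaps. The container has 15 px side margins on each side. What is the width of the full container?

Subtracting 3 gaps of 20 leaves 200 for 4 columns, so c = 50 px.
Container = 2·15 + 10·50 + 9·20 = 30 + 500 + 180 = 710 px.

710 px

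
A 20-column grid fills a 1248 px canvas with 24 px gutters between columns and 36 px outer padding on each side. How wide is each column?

Content width = 1248 − 2·36 = 1176 px.
20 columns + 19 gutters: 20c + 19·24 = 1176.
20c = 1176 − 456 = 720, so c = 36 px.

36 px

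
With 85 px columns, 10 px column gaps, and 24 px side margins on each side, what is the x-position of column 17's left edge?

1544 px

Before column 17: the margin + 16 columns + 16 column gaps.
Offset = 24 + 16·(85 + 10) = 24 + 1520 = 1544 px.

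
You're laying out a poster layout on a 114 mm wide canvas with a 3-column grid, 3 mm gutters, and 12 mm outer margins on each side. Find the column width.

Content width = 114 − 2·12 = 90 mm.
3 columns + 2 gutters: 3c + 2·3 = 90.
3c = 90 − 6 = 84, so c = 28 mm.

28 mm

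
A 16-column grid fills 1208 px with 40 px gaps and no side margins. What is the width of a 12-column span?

896 px

16 columns + 15 gaps: 16c + 15·40 = 1208.
16c = 1208 − 600 = 608, so c = 38 px.
12 columns plus 11 gaps: 456 + 440 = 896 px.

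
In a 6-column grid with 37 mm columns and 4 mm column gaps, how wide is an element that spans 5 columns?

Span of 5: 5·37 + 4·4 = 185 + 16 = 201 mm.

201 mm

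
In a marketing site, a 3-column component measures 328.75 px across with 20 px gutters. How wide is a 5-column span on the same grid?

Subtracting 2 gutters of 20 leaves 288.75 for 3 columns, so c = 96.25 px.
5 columns plus 4 gutters: 481.25 + 80 = 561.25 px.

561.25 px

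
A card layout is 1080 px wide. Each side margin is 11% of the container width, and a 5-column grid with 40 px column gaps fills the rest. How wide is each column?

136.48 px

Each margin = 11% of 1080 = 118.8 px; content = 1080 − 2·118.8 = 842.4 px.
842.4 − 4·40 = 682.4; ÷5 gives c = 136.48 px.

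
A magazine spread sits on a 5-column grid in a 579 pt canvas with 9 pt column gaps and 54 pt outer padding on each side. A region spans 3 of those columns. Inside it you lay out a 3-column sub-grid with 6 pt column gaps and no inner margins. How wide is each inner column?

89 pt

Outer content = 579 − 2·54 = 471 pt.
5 columns + 4 column gaps: 5c + 4·9 = 471.
5c = 471 − 36 = 435, so c = 87 pt.
Span of 3: 3·87 + 2·9 = 261 + 18 = 279 pt.
3d + 2·6 = 279 → 3d = 267 → d = 89 pt.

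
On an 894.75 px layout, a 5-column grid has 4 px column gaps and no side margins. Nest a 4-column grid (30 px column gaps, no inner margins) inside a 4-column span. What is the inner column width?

5 columns + 4 column gaps: 5c + 4·4 = 894.75.
5c = 894.75 − 16 = 878.75, so c = 175.75 px.
Span of 4: 4·175.75 + 3·4 = 703 + 12 = 715 px.
Subtracting 3 column gaps of 30 leaves 625 for 4 columns, so d = 156.25 px.

156.25 px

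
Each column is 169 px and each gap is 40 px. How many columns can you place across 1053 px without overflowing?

5 columns

Each extra column adds 169 + 40 = 209 px.
(1053 + 40) / 209 = 5.23, so 5 columns fit.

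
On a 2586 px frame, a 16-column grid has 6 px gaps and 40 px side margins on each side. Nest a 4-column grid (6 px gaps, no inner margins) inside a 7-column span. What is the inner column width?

Take off 80 px of margins, leaving 2506 px.
16c + 15·6 = 2506 → 16c = 2416 → c = 151 px.
7-column span = 7·151 + 6·6 = 1093 px.
Subtracting 3 gaps of 6 leaves 1075 for 4 columns, so d = 268.75 px.

268.75 px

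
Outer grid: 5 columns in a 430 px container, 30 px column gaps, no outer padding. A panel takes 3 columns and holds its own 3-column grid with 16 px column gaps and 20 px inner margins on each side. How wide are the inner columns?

58 px

Subtracting 4 column gaps of 30 leaves 310 for 5 columns, so c = 62 px.
Span of 3: 3·62 + 2·30 = 186 + 60 = 246 px.
Inner content = 246 − 2·20 = 206 px.
3 columns + 2 column gaps: 3d + 2·16 = 206.
3d = 206 − 32 = 174, so d = 58 px.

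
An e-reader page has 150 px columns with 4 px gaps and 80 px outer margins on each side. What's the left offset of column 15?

2236 px

Before column 15: the margin + 14 columns + 14 gaps.
Offset = 80 + 14·(150 + 4) = 80 + 2156 = 2236 px.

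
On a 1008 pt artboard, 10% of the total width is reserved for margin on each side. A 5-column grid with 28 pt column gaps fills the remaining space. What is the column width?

Margins: 10% × 1008 = 100.8 pt each, so content = 1008 − 201.6 = 806.4 pt.
5 columns + 4 column gaps: 5c + 4·28 = 806.4.
5c = 806.4 − 112 = 694.4, so c = 138.88 pt.

138.88 pt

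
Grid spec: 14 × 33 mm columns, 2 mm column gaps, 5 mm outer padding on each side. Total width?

498 mm

Adding margins, columns and gutters: 10 + 462 + 26 = 498 mm.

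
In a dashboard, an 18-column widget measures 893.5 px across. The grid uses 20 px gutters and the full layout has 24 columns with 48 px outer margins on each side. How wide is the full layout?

Subtracting 17 gutters of 20 leaves 553.5 for 18 columns, so c = 30.75 px.
Adding margins, columns and gutters: 96 + 738 + 460 = 1294 px.

1294 px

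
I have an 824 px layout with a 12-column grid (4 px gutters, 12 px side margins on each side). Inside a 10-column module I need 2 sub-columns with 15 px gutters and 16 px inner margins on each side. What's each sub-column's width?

309.5 px

Take off 24 px of margins, leaving 800 px.
Subtracting 11 gutters of 4 leaves 756 for 12 columns, so c = 63 px.
10 columns plus 9 gutters: 630 + 36 = 666 px.
Inner content = 666 − 2·16 = 634 px.
2d + 1·15 = 634 → 2d = 619 → d = 309.5 px.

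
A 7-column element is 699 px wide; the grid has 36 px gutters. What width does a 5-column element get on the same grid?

489 px

7c + 6·36 = 699 → 7c = 483 → c = 69 px.
5 columns plus 4 gutters: 345 + 144 = 489 px.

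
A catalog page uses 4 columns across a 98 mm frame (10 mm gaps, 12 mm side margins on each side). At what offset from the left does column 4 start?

75 mm

Inside the margins: 98 − 24 = 74 mm.
4c + 3·10 = 74 → 4c = 44 → c = 11 mm.
Before column 4: the margin + 3 columns + 3 gaps.
Offset = 12 + 3·(11 + 10) = 12 + 63 = 75 mm.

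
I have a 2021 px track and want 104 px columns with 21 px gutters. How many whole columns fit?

16 columns

k columns need k·104 + (k−1)·21 = k·125 − 21.
k·125 − 21 ≤ 2021 → k ≤ 2042 / 125 ≈ 16.34, so k = 16.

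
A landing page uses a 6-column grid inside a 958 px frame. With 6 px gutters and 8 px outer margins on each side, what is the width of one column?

Take off 16 px of margins, leaving 942 px.
942 − 5·6 = 912; ÷6 gives c = 152 px.

152 px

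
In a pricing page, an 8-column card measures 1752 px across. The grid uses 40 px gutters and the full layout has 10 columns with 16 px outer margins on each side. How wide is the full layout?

2232 px

8c + 7·40 = 1752 → 8c = 1472 → c = 184 px.
Layout = 2·16 + 10·184 + 9·40 = 32 + 1840 + 360 = 2232 px.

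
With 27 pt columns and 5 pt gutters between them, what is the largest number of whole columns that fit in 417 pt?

k columns need k·27 + (k−1)·5 = k·32 − 5.
k·32 − 5 ≤ 417 → k ≤ 422 / 32 ≈ 13.19, so k = 13.

13 columns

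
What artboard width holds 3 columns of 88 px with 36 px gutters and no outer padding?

336 px

Summing: 264 + 72 = 336 px.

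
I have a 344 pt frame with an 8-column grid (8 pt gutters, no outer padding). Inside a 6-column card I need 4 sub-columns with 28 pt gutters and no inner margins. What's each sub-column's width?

Subtracting 7 gutters of 8 leaves 288 for 8 columns, so c = 36 pt.
Span of 6: 6·36 + 5·8 = 216 + 40 = 256 pt.
4d + 3·28 = 256 → 4d = 172 → d = 43 pt.

43 pt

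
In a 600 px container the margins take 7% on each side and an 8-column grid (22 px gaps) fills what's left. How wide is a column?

45.25 px

Margins: 7% × 600 = 42 px each, so content = 600 − 84 = 516 px.
8 columns + 7 gaps: 8c + 7·22 = 516.
8c = 516 − 154 = 362, so c = 45.25 px.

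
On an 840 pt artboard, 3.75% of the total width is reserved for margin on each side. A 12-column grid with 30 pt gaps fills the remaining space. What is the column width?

37.25 pt

840 × (1 − 2·3.75%) = 840 × 92.5% = 777 pt for the columns.
12c + 11·30 = 777 → 12c = 447 → c = 37.25 pt.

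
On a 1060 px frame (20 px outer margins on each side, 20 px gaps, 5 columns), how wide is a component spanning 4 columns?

812 px

Subtract both margins: 1060 − 2·20 = 1020 px.
Subtracting 4 gaps of 20 leaves 940 for 5 columns, so c = 188 px.
Span of 4: 4·188 + 3·20 = 752 + 60 = 812 px.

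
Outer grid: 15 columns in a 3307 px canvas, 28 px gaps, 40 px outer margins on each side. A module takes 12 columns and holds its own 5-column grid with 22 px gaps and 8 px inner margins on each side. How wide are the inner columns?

494.4 px

Inside the margins: 3307 − 80 = 3227 px.
Subtracting 14 gaps of 28 leaves 2835 for 15 columns, so c = 189 px.
Span of 12: 12·189 + 11·28 = 2268 + 308 = 2576 px.
Inner content = 2576 − 2·8 = 2560 px.
5d + 4·22 = 2560 → 5d = 2472 → d = 494.4 px.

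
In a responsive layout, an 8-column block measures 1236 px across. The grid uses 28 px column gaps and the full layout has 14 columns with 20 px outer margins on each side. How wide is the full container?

2224 px

1236 − 7·28 = 1040; ÷8 gives c = 130 px.
Container = 2·20 + 14·130 + 13·28 = 40 + 1820 + 364 = 2224 px.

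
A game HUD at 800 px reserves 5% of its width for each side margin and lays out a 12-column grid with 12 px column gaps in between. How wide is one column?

800 × (1 − 2·5%) = 800 × 90% = 720 px for the columns.
12c + 11·12 = 720 → 12c = 588 → c = 49 px.

49 px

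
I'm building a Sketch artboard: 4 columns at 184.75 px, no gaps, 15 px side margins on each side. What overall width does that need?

Total width: 2·15 + 4·184.75 = 769 px.

769 px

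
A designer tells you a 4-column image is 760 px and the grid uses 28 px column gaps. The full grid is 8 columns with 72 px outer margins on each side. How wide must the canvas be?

4c + 3·28 = 760 → 4c = 676 → c = 169 px.
Total width: 2·72 + 8·169 + 7·28 = 1692 px.

1692 px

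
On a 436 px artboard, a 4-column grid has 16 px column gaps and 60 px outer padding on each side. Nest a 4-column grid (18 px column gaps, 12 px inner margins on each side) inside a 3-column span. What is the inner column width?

Subtract both margins: 436 − 2·60 = 316 px.
316 − 3·16 = 268; ÷4 gives c = 67 px.
3 columns plus 2 column gaps: 201 + 32 = 233 px.
Inner content = 233 − 2·12 = 209 px.
4 columns + 3 column gaps: 4d + 3·18 = 209.
4d = 209 − 54 = 155, so d = 38.75 px.

38.75 px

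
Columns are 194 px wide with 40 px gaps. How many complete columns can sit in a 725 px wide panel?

3 columns

3 columns: 3·194 + 2·40 = 662 px ≤ 725.
4 columns: 896 px > 725. So 3.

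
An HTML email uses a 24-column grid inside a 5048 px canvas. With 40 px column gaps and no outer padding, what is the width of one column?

172 px

Subtracting 23 column gaps of 40 leaves 4128 for 24 columns, so c = 172 px.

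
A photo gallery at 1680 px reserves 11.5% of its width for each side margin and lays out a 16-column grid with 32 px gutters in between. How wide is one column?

Each margin = 11.5% of 1680 = 193.2 px; content = 1680 − 2·193.2 = 1293.6 px.
Subtracting 15 gutters of 32 leaves 813.6 for 16 columns, so c = 50.85 px.

50.85 px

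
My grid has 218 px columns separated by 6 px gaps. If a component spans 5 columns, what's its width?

1114 px

5 columns plus 4 gaps: 1090 + 24 = 1114 px.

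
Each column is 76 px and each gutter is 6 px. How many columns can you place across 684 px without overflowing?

8 columns

k columns need k·76 + (k−1)·6 = k·82 − 6.
k·82 − 6 ≤ 684 → k ≤ 690 / 82 ≈ 8.41, so k = 8.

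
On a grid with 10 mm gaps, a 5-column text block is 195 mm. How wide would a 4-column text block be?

154 mm

5c + 4·10 = 195 → 5c = 155 → c = 31 mm.
4-column span = 4·31 + 3·10 = 154 mm.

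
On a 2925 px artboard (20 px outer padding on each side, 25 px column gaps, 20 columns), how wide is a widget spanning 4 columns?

Content width = 2925 − 2·20 = 2885 px.
2885 − 19·25 = 2410; ÷20 gives c = 120.5 px.
4-column span = 4·120.5 + 3·25 = 557 px.

557 px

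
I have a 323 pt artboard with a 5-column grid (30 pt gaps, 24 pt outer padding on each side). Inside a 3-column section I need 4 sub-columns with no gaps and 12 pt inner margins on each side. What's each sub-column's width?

32.25 pt

Subtract both margins: 323 − 2·24 = 275 pt.
Subtracting 4 gaps of 30 leaves 155 for 5 columns, so c = 31 pt.
Span of 3: 3·31 + 2·30 = 93 + 60 = 153 pt.
Inner content = 153 − 2·12 = 129 pt.
129 / 4 = 32.25 pt per column.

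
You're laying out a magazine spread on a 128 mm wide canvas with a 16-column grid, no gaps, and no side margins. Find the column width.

8 mm

16c = 128 → c = 8 mm.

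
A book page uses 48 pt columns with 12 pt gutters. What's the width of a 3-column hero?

3-column span = 3·48 + 2·12 = 168 pt.

168 pt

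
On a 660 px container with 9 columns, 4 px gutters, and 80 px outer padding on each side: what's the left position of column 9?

Inside the margins: 660 − 160 = 500 px.
Subtracting 8 gutters of 4 leaves 468 for 9 columns, so c = 52 px.
Column 9 starts at margin + 8·(column + gutter) = 80 + 8·56 = 528 px.

528 px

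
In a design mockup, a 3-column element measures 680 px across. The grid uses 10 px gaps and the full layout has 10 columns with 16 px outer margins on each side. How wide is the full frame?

Subtracting 2 gaps of 10 leaves 660 for 3 columns, so c = 220 px.
Adding margins, columns and gutters: 32 + 2200 + 90 = 2322 px.

2322 px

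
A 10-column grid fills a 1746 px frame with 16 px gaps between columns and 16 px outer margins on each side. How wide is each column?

157 px

Subtract both margins: 1746 − 2·16 = 1714 px.
1714 − 9·16 = 1570; ÷10 gives c = 157 px.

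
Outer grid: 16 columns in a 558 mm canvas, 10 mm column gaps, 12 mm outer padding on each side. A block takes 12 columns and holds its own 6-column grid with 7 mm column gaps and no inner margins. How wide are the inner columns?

Outer content = 558 − 2·12 = 534 mm.
16 columns + 15 column gaps: 16c + 15·10 = 534.
16c = 534 − 150 = 384, so c = 24 mm.
Span of 12: 12·24 + 11·10 = 288 + 110 = 398 mm.
398 − 5·7 = 363; ÷6 gives d = 60.5 mm.

60.5 mm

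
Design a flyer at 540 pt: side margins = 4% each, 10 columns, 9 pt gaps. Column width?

540 × (1 − 2·4%) = 540 × 92% = 496.8 pt for the columns.
496.8 − 9·9 = 415.8; ÷10 gives c = 41.58 pt.

41.58 pt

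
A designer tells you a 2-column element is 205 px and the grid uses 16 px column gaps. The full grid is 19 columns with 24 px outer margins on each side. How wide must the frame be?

2131.5 px

2 columns + 1 column gap: 2c + 1·16 = 205.
2c = 205 − 16 = 189, so c = 94.5 px.
Frame = 2·24 + 19·94.5 + 18·16 = 48 + 1795.5 + 288 = 2131.5 px.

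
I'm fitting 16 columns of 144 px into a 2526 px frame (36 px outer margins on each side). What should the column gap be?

Subtract both margins: 2526 − 2·36 = 2454 px.
16 columns take 16·144 = 2304 px; remaining 150 splits into 15 column gaps.
g = 150 / 15 = 10 px.

10 px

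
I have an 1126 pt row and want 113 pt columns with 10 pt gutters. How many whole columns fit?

9 columns

k columns need k·113 + (k−1)·10 = k·123 − 10.
k·123 − 10 ≤ 1126 → k ≤ 1136 / 123 ≈ 9.24, so k = 9.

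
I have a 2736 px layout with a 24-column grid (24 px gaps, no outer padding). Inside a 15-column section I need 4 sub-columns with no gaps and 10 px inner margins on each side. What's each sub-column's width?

2736 − 23·24 = 2184; ÷24 gives c = 91 px.
Span of 15: 15·91 + 14·24 = 1365 + 336 = 1701 px.
Inner content = 1701 − 2·10 = 1681 px.
4d = 1681 → d = 420.25 px.

420.25 px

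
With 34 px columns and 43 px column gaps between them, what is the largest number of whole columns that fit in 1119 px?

k columns need k·34 + (k−1)·43 = k·77 − 43.
k·77 − 43 ≤ 1119 → k ≤ 1162 / 77 ≈ 15.09, so k = 15.

15 columns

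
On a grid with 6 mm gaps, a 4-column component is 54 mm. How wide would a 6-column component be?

4c + 3·6 = 54 → 4c = 36 → c = 9 mm.
6 columns plus 5 gaps: 54 + 30 = 84 mm.

84 mm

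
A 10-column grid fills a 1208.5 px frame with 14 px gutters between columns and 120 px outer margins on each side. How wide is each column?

Take off 240 px of margins, leaving 968.5 px.
10 columns + 9 gutters: 10c + 9·14 = 968.5.
10c = 968.5 − 126 = 842.5, so c = 84.25 px.

84.25 px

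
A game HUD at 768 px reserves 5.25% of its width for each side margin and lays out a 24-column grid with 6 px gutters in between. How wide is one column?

Each margin = 5.25% of 768 = 40.32 px; content = 768 − 2·40.32 = 687.36 px.
Subtracting 23 gutters of 6 leaves 549.36 for 24 columns, so c = 22.89 px.

22.89 px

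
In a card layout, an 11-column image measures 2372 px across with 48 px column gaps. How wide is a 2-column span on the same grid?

11c + 10·48 = 2372 → 11c = 1892 → c = 172 px.
Span of 2: 2·172 + 1·48 = 344 + 48 = 392 px.

392 px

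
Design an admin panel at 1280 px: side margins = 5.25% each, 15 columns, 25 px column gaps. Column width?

53.04 px

1280 × (1 − 2·5.25%) = 1280 × 89.5% = 1145.6 px for the columns.
1145.6 − 14·25 = 795.6; ÷15 gives c = 53.04 px.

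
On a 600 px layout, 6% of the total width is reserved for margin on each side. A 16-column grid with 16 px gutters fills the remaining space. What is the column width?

18 px

600 × (1 − 2·6%) = 600 × 88% = 528 px for the columns.
528 − 15·16 = 288; ÷16 gives c = 18 px.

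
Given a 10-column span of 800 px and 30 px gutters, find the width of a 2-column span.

136 px

10 columns + 9 gutters: 10c + 9·30 = 800.
10c = 800 − 270 = 530, so c = 53 px.
Span of 2: 2·53 + 1·30 = 106 + 30 = 136 px.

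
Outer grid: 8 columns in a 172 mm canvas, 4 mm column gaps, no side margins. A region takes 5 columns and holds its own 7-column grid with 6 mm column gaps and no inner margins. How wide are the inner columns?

10 mm

8 columns + 7 column gaps: 8c + 7·4 = 172.
8c = 172 − 28 = 144, so c = 18 mm.
5 columns plus 4 column gaps: 90 + 16 = 106 mm.
106 − 6·6 = 70; ÷7 gives d = 10 mm.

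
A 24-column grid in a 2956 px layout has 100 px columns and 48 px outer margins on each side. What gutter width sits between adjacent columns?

20 px

Inside the margins: 2956 − 96 = 2860 px.
24·100 + 23g = 2860 → 23g = 460 → g = 20 px.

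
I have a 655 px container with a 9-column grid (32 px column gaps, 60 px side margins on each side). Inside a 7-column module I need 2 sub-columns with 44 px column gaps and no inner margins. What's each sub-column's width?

182.5 px

Outer content = 655 − 2·60 = 535 px.
9c + 8·32 = 535 → 9c = 279 → c = 31 px.
Span of 7: 7·31 + 6·32 = 217 + 192 = 409 px.
2d + 1·44 = 409 → 2d = 365 → d = 182.5 px.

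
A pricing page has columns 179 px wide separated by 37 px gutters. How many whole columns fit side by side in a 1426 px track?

k columns need k·179 + (k−1)·37 = k·216 − 37.
k·216 − 37 ≤ 1426 → k ≤ 1463 / 216 ≈ 6.77, so k = 6.

6 columns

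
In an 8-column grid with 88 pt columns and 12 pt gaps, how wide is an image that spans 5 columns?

488 pt

5-column span = 5·88 + 4·12 = 488 pt.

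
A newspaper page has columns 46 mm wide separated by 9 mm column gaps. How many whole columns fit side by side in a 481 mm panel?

8 columns

k columns need k·46 + (k−1)·9 = k·55 − 9.
k·55 − 9 ≤ 481 → k ≤ 490 / 55 ≈ 8.91, so k = 8.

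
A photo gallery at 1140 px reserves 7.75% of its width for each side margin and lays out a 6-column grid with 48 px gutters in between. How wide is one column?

120.55 px

Each margin = 7.75% of 1140 = 88.35 px; content = 1140 − 2·88.35 = 963.3 px.
6 columns + 5 gutters: 6c + 5·48 = 963.3.
6c = 963.3 − 240 = 723.3, so c = 120.55 px.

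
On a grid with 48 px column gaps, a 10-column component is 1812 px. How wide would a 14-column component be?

2556 px

Subtracting 9 column gaps of 48 leaves 1380 for 10 columns, so c = 138 px.
Span of 14: 14·138 + 13·48 = 1932 + 624 = 2556 px.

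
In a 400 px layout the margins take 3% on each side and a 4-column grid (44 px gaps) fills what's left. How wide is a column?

Margins: 3% × 400 = 12 px each, so content = 400 − 24 = 376 px.
376 − 3·44 = 244; ÷4 gives c = 61 px.

61 px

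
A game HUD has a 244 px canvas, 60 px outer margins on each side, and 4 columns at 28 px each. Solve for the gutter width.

4 px

Content width = 244 − 2·60 = 124 px.
Columns use 112 px, leaving 12 px across 3 gutters = 4 px each.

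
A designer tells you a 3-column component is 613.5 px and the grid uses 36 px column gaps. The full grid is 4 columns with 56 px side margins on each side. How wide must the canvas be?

942 px

613.5 − 2·36 = 541.5; ÷3 gives c = 180.5 px.
Total width: 2·56 + 4·180.5 + 3·36 = 942 px.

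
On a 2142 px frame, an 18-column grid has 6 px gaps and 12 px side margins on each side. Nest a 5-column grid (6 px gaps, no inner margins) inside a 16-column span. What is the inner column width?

371.6 px

Inside the margins: 2142 − 24 = 2118 px.
Subtracting 17 gaps of 6 leaves 2016 for 18 columns, so c = 112 px.
16-column span = 16·112 + 15·6 = 1882 px.
1882 − 4·6 = 1858; ÷5 gives d = 371.6 px.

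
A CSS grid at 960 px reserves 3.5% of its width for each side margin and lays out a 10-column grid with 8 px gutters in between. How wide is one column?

82.08 px

960 × (1 − 2·3.5%) = 960 × 93% = 892.8 px for the columns.
Subtracting 9 gutters of 8 leaves 820.8 for 10 columns, so c = 82.08 px.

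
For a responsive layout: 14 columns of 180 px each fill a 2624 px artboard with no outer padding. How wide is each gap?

Columns use 2520 px, leaving 104 px across 13 gaps = 8 px each.

8 px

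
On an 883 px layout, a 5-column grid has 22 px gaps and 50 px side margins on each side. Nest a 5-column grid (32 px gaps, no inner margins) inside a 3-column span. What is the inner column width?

66.6 px

Take off 100 px of margins, leaving 783 px.
Subtracting 4 gaps of 22 leaves 695 for 5 columns, so c = 139 px.
3 columns plus 2 gaps: 417 + 44 = 461 px.
5d + 4·32 = 461 → 5d = 333 → d = 66.6 px.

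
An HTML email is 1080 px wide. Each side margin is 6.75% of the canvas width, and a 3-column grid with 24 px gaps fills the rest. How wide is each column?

Each margin = 6.75% of 1080 = 72.9 px; content = 1080 − 2·72.9 = 934.2 px.
Subtracting 2 gaps of 24 leaves 886.2 for 3 columns, so c = 295.4 px.

295.4 px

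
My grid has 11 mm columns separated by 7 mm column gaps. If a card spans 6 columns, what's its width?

6 columns plus 5 column gaps: 66 + 35 = 101 mm.

101 mm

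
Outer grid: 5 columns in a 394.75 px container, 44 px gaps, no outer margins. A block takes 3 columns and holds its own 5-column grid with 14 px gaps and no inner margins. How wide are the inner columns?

394.75 − 4·44 = 218.75; ÷5 gives c = 43.75 px.
Span of 3: 3·43.75 + 2·44 = 131.25 + 88 = 219.25 px.
Subtracting 4 gaps of 14 leaves 163.25 for 5 columns, so d = 32.65 px.

32.65 px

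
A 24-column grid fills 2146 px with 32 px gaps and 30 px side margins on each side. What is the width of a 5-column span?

Subtract both margins: 2146 − 2·30 = 2086 px.
24 columns + 23 gaps: 24c + 23·32 = 2086.
24c = 2086 − 736 = 1350, so c = 56.25 px.
Span of 5: 5·56.25 + 4·32 = 281.25 + 128 = 409.25 px.

409.25 px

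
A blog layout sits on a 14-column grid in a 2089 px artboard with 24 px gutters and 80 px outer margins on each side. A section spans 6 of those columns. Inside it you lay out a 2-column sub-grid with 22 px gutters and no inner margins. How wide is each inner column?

Take off 160 px of margins, leaving 1929 px.
1929 − 13·24 = 1617; ÷14 gives c = 115.5 px.
6 columns plus 5 gutters: 693 + 120 = 813 px.
Subtracting 1 gutter of 22 leaves 791 for 2 columns, so d = 395.5 px.

395.5 px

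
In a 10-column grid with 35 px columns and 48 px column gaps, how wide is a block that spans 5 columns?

367 px

5-column span = 5·35 + 4·48 = 367 px.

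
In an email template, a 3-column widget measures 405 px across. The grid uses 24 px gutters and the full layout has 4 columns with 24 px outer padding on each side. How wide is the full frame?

596 px

405 − 2·24 = 357; ÷3 gives c = 119 px.
Total width: 2·24 + 4·119 + 3·24 = 596 px.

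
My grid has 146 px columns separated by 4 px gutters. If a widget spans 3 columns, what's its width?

3 columns plus 2 gutters: 438 + 8 = 446 px.

446 px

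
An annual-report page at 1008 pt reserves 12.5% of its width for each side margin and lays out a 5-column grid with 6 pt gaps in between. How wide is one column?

146.4 pt

1008 × (1 − 2·12.5%) = 1008 × 75% = 756 pt for the columns.
5 columns + 4 gaps: 5c + 4·6 = 756.
5c = 756 − 24 = 732, so c = 146.4 pt.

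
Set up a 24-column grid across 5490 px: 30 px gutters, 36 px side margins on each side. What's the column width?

197 px

Subtract both margins: 5490 − 2·36 = 5418 px.
24 columns + 23 gutters: 24c + 23·30 = 5418.
24c = 5418 − 690 = 4728, so c = 197 px.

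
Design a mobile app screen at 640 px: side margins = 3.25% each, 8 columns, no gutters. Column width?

640 × (1 − 2·3.25%) = 640 × 93.5% = 598.4 px for the columns.
598.4 / 8 = 74.8 px per column.

74.8 px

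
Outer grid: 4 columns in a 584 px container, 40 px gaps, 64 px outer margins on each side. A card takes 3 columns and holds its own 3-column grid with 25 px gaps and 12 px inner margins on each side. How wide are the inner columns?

Outer content = 584 − 2·64 = 456 px.
Subtracting 3 gaps of 40 leaves 336 for 4 columns, so c = 84 px.
3 columns plus 2 gaps: 252 + 80 = 332 px.
Inner content = 332 − 2·12 = 308 px.
308 − 2·25 = 258; ÷3 gives d = 86 px.

86 px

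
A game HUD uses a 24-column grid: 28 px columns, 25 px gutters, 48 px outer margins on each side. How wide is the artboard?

1343 px

Artboard = 2·48 + 24·28 + 23·25 = 96 + 672 + 575 = 1343 px.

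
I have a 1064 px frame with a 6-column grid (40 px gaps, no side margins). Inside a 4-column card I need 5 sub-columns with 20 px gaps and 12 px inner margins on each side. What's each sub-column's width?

6c + 5·40 = 1064 → 6c = 864 → c = 144 px.
Span of 4: 4·144 + 3·40 = 576 + 120 = 696 px.
Inner content = 696 − 2·12 = 672 px.
5d + 4·20 = 672 → 5d = 592 → d = 118.4 px.

118.4 px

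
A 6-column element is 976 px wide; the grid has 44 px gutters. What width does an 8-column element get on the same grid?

6 columns + 5 gutters: 6c + 5·44 = 976.
6c = 976 − 220 = 756, so c = 126 px.
8 columns plus 7 gutters: 1008 + 308 = 1316 px.

1316 px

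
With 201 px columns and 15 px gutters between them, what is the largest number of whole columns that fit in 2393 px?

11 columns

k columns need k·201 + (k−1)·15 = k·216 − 15.
k·216 − 15 ≤ 2393 → k ≤ 2408 / 216 ≈ 11.15, so k = 11.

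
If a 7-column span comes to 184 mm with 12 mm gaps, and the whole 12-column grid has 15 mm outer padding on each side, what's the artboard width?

354 mm

7 columns + 6 gaps: 7c + 6·12 = 184.
7c = 184 − 72 = 112, so c = 16 mm.
Artboard = 2·15 + 12·16 + 11·12 = 30 + 192 + 132 = 354 mm.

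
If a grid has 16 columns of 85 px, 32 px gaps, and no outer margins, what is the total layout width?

1840 px

Layout = 16·85 + 15·32 = 1360 + 480 = 1840 px.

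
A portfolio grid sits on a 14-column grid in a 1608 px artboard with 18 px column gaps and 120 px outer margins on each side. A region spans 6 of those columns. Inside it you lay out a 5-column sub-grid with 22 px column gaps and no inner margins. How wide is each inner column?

Take off 240 px of margins, leaving 1368 px.
14 columns + 13 column gaps: 14c + 13·18 = 1368.
14c = 1368 − 234 = 1134, so c = 81 px.
6-column span = 6·81 + 5·18 = 576 px.
5 columns + 4 column gaps: 5d + 4·22 = 576.
5d = 576 − 88 = 488, so d = 97.6 px.

97.6 px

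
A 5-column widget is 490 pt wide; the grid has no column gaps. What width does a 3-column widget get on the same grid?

294 pt

490 / 5 = 98 pt per column.
3-column span = 3·98 = 294 pt.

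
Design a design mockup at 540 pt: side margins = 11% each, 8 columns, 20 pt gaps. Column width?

35.15 pt

Each margin = 11% of 540 = 59.4 pt; content = 540 − 2·59.4 = 421.2 pt.
Subtracting 7 gaps of 20 leaves 281.2 for 8 columns, so c = 35.15 pt.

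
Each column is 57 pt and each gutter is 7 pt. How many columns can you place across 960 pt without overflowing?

Each extra column adds 57 + 7 = 64 pt.
(960 + 7) / 64 = 15.11, so 15 columns fit.

15 columns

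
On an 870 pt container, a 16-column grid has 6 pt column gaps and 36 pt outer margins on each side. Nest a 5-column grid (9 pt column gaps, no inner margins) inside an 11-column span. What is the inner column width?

Inside the margins: 870 − 72 = 798 pt.
Subtracting 15 column gaps of 6 leaves 708 for 16 columns, so c = 44.25 pt.
11-column span = 11·44.25 + 10·6 = 546.75 pt.
5 columns + 4 column gaps: 5d + 4·9 = 546.75.
5d = 546.75 − 36 = 510.75, so d = 102.15 pt.

102.15 pt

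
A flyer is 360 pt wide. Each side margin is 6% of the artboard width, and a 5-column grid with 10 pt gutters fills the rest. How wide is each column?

Margins: 6% × 360 = 21.6 pt each, so content = 360 − 43.2 = 316.8 pt.
316.8 − 4·10 = 276.8; ÷5 gives c = 55.36 pt.

55.36 pt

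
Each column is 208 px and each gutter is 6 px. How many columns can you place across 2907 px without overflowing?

13 columns

k columns need k·208 + (k−1)·6 = k·214 − 6.
k·214 − 6 ≤ 2907 → k ≤ 2913 / 214 ≈ 13.61, so k = 13.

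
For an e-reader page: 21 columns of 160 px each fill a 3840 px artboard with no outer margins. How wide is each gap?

21·160 + 20g = 3840 → 20g = 480 → g = 24 px.

24 px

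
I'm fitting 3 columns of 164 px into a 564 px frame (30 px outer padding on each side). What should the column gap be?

Take off 60 px of margins, leaving 504 px.
3·164 + 2g = 504 → 2g = 12 → g = 6 px.

6 px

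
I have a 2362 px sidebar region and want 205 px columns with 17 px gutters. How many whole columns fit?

10 columns

k columns need k·205 + (k−1)·17 = k·222 − 17.
k·222 − 17 ≤ 2362 → k ≤ 2379 / 222 ≈ 10.72, so k = 10.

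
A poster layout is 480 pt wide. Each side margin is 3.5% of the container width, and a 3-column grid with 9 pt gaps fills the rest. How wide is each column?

142.8 pt

480 × (1 − 2·3.5%) = 480 × 93% = 446.4 pt for the columns.
3 columns + 2 gaps: 3c + 2·9 = 446.4.
3c = 446.4 − 18 = 428.4, so c = 142.8 pt.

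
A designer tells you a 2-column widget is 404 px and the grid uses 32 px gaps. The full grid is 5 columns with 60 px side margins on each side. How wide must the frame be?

Subtracting 1 gap of 32 leaves 372 for 2 columns, so c = 186 px.
Adding margins, columns and gutters: 120 + 930 + 128 = 1178 px.

1178 px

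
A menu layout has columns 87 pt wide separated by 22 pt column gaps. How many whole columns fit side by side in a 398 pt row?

Each extra column adds 87 + 22 = 109 pt.
(398 + 22) / 109 = 3.85, so 3 columns fit.

3 columns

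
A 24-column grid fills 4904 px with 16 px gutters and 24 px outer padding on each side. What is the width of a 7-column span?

Take off 48 px of margins, leaving 4856 px.
24 columns + 23 gutters: 24c + 23·16 = 4856.
24c = 4856 − 368 = 4488, so c = 187 px.
7 columns plus 6 gutters: 1309 + 96 = 1405 px.

1405 px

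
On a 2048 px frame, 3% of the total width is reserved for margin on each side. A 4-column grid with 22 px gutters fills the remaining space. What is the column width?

Each margin = 3% of 2048 = 61.44 px; content = 2048 − 2·61.44 = 1925.12 px.
1925.12 − 3·22 = 1859.12; ÷4 gives c = 464.78 px.

464.78 px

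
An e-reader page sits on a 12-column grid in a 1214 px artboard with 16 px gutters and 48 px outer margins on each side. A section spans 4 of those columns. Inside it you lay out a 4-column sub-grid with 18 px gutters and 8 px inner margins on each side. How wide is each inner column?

Inside the margins: 1214 − 96 = 1118 px.
1118 − 11·16 = 942; ÷12 gives c = 78.5 px.
4-column span = 4·78.5 + 3·16 = 362 px.
Inner content = 362 − 2·8 = 346 px.
4d + 3·18 = 346 → 4d = 292 → d = 73 px.

73 px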